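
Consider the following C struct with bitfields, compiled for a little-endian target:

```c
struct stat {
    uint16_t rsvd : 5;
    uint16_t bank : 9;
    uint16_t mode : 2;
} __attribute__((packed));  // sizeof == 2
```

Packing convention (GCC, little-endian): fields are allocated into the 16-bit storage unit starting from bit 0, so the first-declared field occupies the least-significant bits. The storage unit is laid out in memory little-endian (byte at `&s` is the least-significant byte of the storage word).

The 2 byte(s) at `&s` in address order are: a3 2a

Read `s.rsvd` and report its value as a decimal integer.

[0]=0xa3 [1]=0x2a (little-endian) → word 0x2aa3
rsvd [0+:5] = (word>>0) & 0x1f = 3  ←
bank [5+:9] = (word>>5) & 0x1ff = 341
mode [14+:2] = (word>>14) & 0x3 = 0

3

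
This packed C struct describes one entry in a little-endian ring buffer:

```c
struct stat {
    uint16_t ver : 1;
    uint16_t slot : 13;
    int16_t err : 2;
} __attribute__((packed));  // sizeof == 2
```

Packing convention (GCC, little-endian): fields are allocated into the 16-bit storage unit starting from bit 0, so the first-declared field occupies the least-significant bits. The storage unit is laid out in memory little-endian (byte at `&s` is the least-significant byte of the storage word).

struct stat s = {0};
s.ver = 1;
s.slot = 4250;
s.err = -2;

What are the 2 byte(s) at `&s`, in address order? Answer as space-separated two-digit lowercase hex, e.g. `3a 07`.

35 a1

ver (1b) val=1 bits=0x1 at bit 0: 0x0001
slot (13b) val=4250 bits=0x109a at bit 1: 0x2135
err (2b) val=-2 bits=0x2 at bit 14: 0xa135
word = 0xa135 → little-endian bytes:
  [0]=0x35  [1]=0xa1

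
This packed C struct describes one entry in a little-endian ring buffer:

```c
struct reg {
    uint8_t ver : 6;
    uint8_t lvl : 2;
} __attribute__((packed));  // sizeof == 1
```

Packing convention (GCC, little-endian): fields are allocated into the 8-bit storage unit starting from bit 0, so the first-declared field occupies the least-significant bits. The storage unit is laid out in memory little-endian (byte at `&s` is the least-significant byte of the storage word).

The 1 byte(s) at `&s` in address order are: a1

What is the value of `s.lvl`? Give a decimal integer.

2

[0]=0xa1 (little-endian) → word 0xa1
ver [0+:6] = (word>>0) & 0x3f = 33
lvl [6+:2] = (word>>6) & 0x3 = 2  ←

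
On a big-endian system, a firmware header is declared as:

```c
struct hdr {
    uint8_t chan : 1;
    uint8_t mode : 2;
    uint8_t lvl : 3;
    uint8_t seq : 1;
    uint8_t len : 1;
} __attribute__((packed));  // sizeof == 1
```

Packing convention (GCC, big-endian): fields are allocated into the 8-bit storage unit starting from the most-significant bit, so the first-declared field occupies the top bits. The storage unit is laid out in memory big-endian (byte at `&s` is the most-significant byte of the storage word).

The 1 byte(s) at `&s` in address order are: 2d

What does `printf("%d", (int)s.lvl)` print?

3

[0]=0x2d (big-endian) → word 0x2d
chan [7+:1] = (word>>7) & 0x1 = 0
mode [5+:2] = (word>>5) & 0x3 = 1
lvl [2+:3] = (word>>2) & 0x7 = 3  ←
seq [1+:1] = (word>>1) & 0x1 = 0
len [0+:1] = (word>>0) & 0x1 = 1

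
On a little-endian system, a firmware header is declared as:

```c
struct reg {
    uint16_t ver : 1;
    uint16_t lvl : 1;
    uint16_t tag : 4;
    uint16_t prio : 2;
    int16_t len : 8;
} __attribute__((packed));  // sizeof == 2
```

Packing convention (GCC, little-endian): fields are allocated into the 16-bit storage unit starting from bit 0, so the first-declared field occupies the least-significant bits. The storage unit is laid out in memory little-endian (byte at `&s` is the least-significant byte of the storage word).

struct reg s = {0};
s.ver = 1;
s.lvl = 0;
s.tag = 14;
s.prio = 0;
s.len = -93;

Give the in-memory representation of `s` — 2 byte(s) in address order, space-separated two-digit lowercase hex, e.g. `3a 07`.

39 a3

ver:1 = 1 → 0x1 << 0 → word 0x0001
lvl:1 = 0 → 0x0 << 1 → word 0x0001
tag:4 = 14 → 0xe << 2 → word 0x0039
prio:2 = 0 → 0x0 << 6 → word 0x0039
len:8 = -93 → 0xa3 << 8 → word 0xa339
word = 0xa339 → little-endian bytes:
  [0]=0x39  [1]=0xa3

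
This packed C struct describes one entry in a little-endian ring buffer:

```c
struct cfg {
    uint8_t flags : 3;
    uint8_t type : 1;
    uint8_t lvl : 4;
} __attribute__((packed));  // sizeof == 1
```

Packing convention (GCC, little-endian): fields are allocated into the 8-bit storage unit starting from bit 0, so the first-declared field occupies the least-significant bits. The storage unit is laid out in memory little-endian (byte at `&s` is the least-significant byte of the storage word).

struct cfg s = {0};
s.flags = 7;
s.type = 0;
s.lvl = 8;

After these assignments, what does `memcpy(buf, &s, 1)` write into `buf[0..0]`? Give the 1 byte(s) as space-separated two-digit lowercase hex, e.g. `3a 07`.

flags:3 = 7 → 0x7 << 0 → word 0x07
type:1 = 0 → 0x0 << 3 → word 0x07
lvl:4 = 8 → 0x8 << 4 → word 0x87
word = 0x87 → little-endian bytes:
  [0]=0x87

87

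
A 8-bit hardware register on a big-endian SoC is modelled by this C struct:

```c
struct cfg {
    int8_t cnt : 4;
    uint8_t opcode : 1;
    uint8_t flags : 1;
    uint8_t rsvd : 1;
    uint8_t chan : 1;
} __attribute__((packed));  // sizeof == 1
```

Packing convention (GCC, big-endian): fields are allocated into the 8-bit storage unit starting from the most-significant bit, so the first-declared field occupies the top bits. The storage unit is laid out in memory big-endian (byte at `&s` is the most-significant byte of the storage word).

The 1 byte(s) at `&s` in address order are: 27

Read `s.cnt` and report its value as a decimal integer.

[0]=0x27 (big-endian) → word 0x27
cnt:4 @ bit 4 → (0x27>>4)&0xf = 0x2  ←
opcode:1 @ bit 3 → (0x27>>3)&0x1 = 0x0
flags:1 @ bit 2 → (0x27>>2)&0x1 = 0x1
rsvd:1 @ bit 1 → (0x27>>1)&0x1 = 0x1
chan:1 @ bit 0 → (0x27>>0)&0x1 = 0x1
cnt signed 4b, MSB=0: value = 2

2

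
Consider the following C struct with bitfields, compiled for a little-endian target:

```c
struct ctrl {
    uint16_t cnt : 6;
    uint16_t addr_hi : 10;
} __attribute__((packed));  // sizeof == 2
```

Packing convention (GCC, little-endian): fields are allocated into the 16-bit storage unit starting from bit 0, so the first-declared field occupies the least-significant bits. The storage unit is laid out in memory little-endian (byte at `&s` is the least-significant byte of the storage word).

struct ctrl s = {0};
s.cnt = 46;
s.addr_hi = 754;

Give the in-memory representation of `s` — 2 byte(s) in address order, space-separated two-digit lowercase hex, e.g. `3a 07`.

ae bc

cnt (6b) val=46 bits=0x2e at bit 0: 0x002e
addr_hi (10b) val=754 bits=0x2f2 at bit 6: 0xbcae
word = 0xbcae → little-endian bytes:
  [0]=0xae  [1]=0xbc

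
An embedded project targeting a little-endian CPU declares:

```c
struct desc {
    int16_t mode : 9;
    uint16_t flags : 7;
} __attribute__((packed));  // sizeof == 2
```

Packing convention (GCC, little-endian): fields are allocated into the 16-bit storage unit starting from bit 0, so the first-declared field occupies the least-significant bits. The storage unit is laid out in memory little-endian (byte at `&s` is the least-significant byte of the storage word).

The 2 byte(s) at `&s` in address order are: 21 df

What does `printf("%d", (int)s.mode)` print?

-223

[0]=0x21 [1]=0xdf (little-endian) → word 0xdf21
mode [0+:9] = (word>>0) & 0x1ff = 289  ←
flags [9+:7] = (word>>9) & 0x7f = 111
mode signed 9b, MSB=1: 289 - 512 = -223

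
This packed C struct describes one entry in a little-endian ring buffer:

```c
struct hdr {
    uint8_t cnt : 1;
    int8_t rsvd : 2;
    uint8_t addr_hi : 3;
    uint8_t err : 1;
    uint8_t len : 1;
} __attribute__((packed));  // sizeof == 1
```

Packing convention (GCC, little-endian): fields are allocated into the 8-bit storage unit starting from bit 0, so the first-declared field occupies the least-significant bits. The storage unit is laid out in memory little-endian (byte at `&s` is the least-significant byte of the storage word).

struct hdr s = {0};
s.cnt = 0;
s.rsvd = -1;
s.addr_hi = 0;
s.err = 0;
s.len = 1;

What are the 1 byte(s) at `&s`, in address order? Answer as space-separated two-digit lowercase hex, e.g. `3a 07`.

[0+:1] cnt=0 & 0x1 = 0x0; word=0x00
[1+:2] rsvd=-1 & 0x3 = 0x3; word=0x06
[3+:3] addr_hi=0 & 0x7 = 0x0; word=0x06
[6+:1] err=0 & 0x1 = 0x0; word=0x06
[7+:1] len=1 & 0x1 = 0x1; word=0x86
word = 0x86 → little-endian bytes:
  [0]=0x86

86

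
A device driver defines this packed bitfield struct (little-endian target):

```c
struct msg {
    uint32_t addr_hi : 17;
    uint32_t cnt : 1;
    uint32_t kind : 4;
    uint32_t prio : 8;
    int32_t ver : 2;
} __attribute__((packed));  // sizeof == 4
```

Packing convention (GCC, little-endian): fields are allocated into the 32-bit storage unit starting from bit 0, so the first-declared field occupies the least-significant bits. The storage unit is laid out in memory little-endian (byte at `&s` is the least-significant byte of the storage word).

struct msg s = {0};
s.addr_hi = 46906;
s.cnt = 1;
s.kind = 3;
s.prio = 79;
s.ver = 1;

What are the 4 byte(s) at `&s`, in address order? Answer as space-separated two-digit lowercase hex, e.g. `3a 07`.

3a b7 ce 53

[0+:17] addr_hi=46906 & 0x1ffff = 0xb73a; word=0x0000b73a
[17+:1] cnt=1 & 0x1 = 0x1; word=0x0002b73a
[18+:4] kind=3 & 0xf = 0x3; word=0x000eb73a
[22+:8] prio=79 & 0xff = 0x4f; word=0x13ceb73a
[30+:2] ver=1 & 0x3 = 0x1; word=0x53ceb73a
word = 0x53ceb73a → little-endian bytes:
  [0]=0x3a  [1]=0xb7  [2]=0xce  [3]=0x53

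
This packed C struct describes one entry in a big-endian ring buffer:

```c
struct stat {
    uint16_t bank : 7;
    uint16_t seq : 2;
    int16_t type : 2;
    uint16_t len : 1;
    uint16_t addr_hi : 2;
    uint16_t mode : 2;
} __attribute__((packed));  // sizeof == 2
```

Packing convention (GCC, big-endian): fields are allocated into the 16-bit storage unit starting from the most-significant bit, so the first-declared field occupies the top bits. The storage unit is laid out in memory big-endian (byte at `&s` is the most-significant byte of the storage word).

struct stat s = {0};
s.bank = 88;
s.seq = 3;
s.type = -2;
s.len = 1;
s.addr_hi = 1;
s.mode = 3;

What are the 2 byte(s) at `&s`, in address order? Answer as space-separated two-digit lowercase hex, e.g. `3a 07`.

[9+:7] bank=88 & 0x7f = 0x58; word=0xb000
[7+:2] seq=3 & 0x3 = 0x3; word=0xb180
[5+:2] type=-2 & 0x3 = 0x2; word=0xb1c0
[4+:1] len=1 & 0x1 = 0x1; word=0xb1d0
[2+:2] addr_hi=1 & 0x3 = 0x1; word=0xb1d4
[0+:2] mode=3 & 0x3 = 0x3; word=0xb1d7
word = 0xb1d7 → big-endian bytes:
  [0]=0xb1  [1]=0xd7

b1 d7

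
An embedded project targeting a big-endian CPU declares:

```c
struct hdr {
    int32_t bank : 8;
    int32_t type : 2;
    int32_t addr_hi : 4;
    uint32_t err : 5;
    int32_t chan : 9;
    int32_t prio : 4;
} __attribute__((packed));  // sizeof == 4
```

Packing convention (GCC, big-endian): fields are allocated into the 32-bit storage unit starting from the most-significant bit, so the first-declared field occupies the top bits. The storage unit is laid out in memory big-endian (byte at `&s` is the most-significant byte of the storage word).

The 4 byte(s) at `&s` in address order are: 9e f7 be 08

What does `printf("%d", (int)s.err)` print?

29

[0]=0x9e [1]=0xf7 [2]=0xbe [3]=0x08 (big-endian) → word 0x9ef7be08
bank [24+:8] = (word>>24) & 0xff = 158
type [22+:2] = (word>>22) & 0x3 = 3
addr_hi [18+:4] = (word>>18) & 0xf = 13
err [13+:5] = (word>>13) & 0x1f = 29  ←
chan [4+:9] = (word>>4) & 0x1ff = 480
prio [0+:4] = (word>>0) & 0xf = 8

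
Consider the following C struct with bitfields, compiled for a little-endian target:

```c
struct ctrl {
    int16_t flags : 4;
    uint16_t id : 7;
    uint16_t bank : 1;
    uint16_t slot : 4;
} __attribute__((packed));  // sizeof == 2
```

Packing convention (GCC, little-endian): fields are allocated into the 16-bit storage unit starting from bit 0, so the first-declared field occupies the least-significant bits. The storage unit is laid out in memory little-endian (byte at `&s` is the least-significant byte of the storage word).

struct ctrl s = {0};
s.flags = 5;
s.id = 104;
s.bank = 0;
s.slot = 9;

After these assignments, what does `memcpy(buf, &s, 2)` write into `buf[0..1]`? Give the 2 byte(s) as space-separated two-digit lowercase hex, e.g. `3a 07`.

85 96

flags:4 = 5 → 0x5 << 0 → word 0x0005
id:7 = 104 → 0x68 << 4 → word 0x0685
bank:1 = 0 → 0x0 << 11 → word 0x0685
slot:4 = 9 → 0x9 << 12 → word 0x9685
word = 0x9685 → little-endian bytes:
  [0]=0x85  [1]=0x96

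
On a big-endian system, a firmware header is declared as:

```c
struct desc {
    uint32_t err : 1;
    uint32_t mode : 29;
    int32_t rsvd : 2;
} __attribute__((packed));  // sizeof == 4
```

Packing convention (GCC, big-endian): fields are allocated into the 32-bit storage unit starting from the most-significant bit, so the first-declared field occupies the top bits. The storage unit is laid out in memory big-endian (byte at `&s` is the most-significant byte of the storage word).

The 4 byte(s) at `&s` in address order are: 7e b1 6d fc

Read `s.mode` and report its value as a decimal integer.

[0]=0x7e [1]=0xb1 [2]=0x6d [3]=0xfc (big-endian) → word 0x7eb16dfc
err:1 @ bit 31 → (0x7eb16dfc>>31)&0x1 = 0x0
mode:29 @ bit 2 → (0x7eb16dfc>>2)&0x1fffffff = 0x1fac5b7f  ←
rsvd:2 @ bit 0 → (0x7eb16dfc>>0)&0x3 = 0x0

531389311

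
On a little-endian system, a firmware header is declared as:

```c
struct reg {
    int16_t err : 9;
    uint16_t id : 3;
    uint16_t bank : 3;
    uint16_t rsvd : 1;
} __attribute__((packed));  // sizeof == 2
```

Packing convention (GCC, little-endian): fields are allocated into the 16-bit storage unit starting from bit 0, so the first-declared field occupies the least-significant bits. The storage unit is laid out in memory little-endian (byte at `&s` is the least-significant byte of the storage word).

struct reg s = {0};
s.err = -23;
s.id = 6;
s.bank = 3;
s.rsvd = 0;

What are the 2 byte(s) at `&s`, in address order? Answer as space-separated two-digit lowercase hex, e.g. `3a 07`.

e9 3d

[0+:9] err=-23 & 0x1ff = 0x1e9; word=0x01e9
[9+:3] id=6 & 0x7 = 0x6; word=0x0de9
[12+:3] bank=3 & 0x7 = 0x3; word=0x3de9
[15+:1] rsvd=0 & 0x1 = 0x0; word=0x3de9
word = 0x3de9 → little-endian bytes:
  [0]=0xe9  [1]=0x3d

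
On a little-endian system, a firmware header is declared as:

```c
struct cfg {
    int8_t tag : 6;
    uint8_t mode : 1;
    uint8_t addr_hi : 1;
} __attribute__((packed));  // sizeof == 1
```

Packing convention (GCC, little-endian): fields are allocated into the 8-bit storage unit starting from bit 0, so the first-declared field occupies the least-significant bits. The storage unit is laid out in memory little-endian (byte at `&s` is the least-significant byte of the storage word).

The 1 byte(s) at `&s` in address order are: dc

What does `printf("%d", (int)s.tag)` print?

[0]=0xdc (little-endian) → word 0xdc
tag [0+:6] = (word>>0) & 0x3f = 28  ←
mode [6+:1] = (word>>6) & 0x1 = 1
addr_hi [7+:1] = (word>>7) & 0x1 = 1
tag signed 6b, MSB=0: value = 28

28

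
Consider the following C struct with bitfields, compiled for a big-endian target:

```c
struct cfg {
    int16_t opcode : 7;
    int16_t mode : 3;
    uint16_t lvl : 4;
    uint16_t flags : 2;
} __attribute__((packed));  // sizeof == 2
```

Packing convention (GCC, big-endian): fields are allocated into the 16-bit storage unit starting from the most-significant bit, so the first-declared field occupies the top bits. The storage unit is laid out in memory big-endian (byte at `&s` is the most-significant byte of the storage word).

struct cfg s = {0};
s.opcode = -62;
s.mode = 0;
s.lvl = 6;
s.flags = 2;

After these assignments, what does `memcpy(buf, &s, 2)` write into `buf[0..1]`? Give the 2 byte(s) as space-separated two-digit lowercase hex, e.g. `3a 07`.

84 1a

opcode:7 = -62 → 0x42 << 9 → word 0x8400
mode:3 = 0 → 0x0 << 6 → word 0x8400
lvl:4 = 6 → 0x6 << 2 → word 0x8418
flags:2 = 2 → 0x2 << 0 → word 0x841a
word = 0x841a → big-endian bytes:
  [0]=0x84  [1]=0x1a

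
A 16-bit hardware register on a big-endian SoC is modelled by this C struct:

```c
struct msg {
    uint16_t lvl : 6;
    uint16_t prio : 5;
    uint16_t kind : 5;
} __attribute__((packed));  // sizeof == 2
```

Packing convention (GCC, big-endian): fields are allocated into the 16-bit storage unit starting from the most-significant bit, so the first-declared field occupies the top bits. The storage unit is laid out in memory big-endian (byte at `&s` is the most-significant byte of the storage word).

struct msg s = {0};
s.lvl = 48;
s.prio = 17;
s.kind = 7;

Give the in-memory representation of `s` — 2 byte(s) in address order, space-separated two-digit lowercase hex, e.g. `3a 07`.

c2 27

lvl:6 = 48 → 0x30 << 10 → word 0xc000
prio:5 = 17 → 0x11 << 5 → word 0xc220
kind:5 = 7 → 0x7 << 0 → word 0xc227
word = 0xc227 → big-endian bytes:
  [0]=0xc2  [1]=0x27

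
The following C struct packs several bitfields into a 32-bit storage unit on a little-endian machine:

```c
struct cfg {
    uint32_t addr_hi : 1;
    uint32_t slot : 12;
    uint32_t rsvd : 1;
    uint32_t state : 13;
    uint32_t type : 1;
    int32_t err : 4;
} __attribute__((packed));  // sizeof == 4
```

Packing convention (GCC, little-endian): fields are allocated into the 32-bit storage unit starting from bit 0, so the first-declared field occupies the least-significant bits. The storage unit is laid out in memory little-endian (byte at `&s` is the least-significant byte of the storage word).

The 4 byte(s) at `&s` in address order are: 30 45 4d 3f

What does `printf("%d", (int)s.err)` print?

3

[0]=0x30 [1]=0x45 [2]=0x4d [3]=0x3f (little-endian) → word 0x3f4d4530
addr_hi:1 @ bit 0 → (0x3f4d4530>>0)&0x1 = 0x0
slot:12 @ bit 1 → (0x3f4d4530>>1)&0xfff = 0x298
rsvd:1 @ bit 13 → (0x3f4d4530>>13)&0x1 = 0x0
state:13 @ bit 14 → (0x3f4d4530>>14)&0x1fff = 0x1d35
type:1 @ bit 27 → (0x3f4d4530>>27)&0x1 = 0x1
err:4 @ bit 28 → (0x3f4d4530>>28)&0xf = 0x3  ←
err signed 4b, MSB=0: value = 3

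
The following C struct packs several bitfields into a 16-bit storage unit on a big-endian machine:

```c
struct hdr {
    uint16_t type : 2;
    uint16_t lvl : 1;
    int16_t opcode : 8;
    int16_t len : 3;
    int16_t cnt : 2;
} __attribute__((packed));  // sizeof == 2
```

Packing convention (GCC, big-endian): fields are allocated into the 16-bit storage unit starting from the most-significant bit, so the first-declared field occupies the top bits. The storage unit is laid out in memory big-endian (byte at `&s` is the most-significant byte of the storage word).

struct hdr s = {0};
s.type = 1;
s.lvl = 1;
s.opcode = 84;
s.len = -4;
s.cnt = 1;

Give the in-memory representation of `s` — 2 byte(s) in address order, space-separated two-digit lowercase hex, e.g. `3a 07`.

6a 91

type:2 = 1 → 0x1 << 14 → word 0x4000
lvl:1 = 1 → 0x1 << 13 → word 0x6000
opcode:8 = 84 → 0x54 << 5 → word 0x6a80
len:3 = -4 → 0x4 << 2 → word 0x6a90
cnt:2 = 1 → 0x1 << 0 → word 0x6a91
word = 0x6a91 → big-endian bytes:
  [0]=0x6a  [1]=0x91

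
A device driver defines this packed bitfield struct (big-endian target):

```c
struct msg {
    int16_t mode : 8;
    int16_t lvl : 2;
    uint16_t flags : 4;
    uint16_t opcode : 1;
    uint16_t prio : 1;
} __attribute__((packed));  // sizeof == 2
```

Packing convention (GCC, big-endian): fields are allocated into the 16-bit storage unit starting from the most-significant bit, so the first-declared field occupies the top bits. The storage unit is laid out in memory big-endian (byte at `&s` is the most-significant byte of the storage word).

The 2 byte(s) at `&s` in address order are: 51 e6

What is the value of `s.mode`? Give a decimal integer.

[0]=0x51 [1]=0xe6 (big-endian) → word 0x51e6
mode [8+:8] = (word>>8) & 0xff = 81  ←
lvl [6+:2] = (word>>6) & 0x3 = 3
flags [2+:4] = (word>>2) & 0xf = 9
opcode [1+:1] = (word>>1) & 0x1 = 1
prio [0+:1] = (word>>0) & 0x1 = 0
mode signed 8b, MSB=0: value = 81

81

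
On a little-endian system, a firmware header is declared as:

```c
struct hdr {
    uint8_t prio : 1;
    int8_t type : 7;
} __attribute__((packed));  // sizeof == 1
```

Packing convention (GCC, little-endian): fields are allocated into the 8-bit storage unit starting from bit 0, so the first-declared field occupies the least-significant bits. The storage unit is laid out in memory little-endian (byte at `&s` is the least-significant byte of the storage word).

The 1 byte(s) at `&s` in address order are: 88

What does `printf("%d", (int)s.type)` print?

[0]=0x88 (little-endian) → word 0x88
prio [0+:1] = (word>>0) & 0x1 = 0
type [1+:7] = (word>>1) & 0x7f = 68  ←
type signed 7b, MSB=1: 68 - 128 = -60

-60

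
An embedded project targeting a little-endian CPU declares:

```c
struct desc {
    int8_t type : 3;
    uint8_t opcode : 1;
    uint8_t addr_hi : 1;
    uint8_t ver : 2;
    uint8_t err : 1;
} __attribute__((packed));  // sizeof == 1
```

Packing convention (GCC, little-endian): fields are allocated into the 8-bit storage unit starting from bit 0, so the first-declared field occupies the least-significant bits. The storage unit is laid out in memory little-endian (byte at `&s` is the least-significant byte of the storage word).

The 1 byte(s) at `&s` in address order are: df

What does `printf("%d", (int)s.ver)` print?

2

[0]=0xdf (little-endian) → word 0xdf
type [0+:3] = (word>>0) & 0x7 = 7
opcode [3+:1] = (word>>3) & 0x1 = 1
addr_hi [4+:1] = (word>>4) & 0x1 = 1
ver [5+:2] = (word>>5) & 0x3 = 2  ←
err [7+:1] = (word>>7) & 0x1 = 1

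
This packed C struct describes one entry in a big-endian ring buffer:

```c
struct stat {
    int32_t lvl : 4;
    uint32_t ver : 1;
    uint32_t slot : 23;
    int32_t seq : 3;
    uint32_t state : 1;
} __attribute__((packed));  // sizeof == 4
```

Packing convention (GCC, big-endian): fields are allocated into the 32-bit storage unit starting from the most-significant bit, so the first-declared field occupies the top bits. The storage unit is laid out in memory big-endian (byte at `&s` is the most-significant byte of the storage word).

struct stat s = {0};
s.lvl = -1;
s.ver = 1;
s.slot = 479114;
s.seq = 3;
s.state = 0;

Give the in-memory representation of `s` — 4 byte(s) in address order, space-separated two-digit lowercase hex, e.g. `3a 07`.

lvl (4b) val=-1 bits=0xf at bit 28: 0xf0000000
ver (1b) val=1 bits=0x1 at bit 27: 0xf8000000
slot (23b) val=479114 bits=0x74f8a at bit 4: 0xf874f8a0
seq (3b) val=3 bits=0x3 at bit 1: 0xf874f8a6
state (1b) val=0 bits=0x0 at bit 0: 0xf874f8a6
word = 0xf874f8a6 → big-endian bytes:
  [0]=0xf8  [1]=0x74  [2]=0xf8  [3]=0xa6

f8 74 f8 a6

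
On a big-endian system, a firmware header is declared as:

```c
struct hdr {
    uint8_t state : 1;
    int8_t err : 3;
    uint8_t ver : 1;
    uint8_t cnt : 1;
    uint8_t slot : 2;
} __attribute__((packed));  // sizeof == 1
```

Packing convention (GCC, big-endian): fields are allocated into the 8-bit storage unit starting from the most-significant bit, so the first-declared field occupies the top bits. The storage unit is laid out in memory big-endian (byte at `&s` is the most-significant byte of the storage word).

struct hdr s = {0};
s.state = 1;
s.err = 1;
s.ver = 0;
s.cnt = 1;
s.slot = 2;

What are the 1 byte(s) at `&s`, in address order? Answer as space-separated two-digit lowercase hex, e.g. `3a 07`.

96

state:1 = 1 → 0x1 << 7 → word 0x80
err:3 = 1 → 0x1 << 4 → word 0x90
ver:1 = 0 → 0x0 << 3 → word 0x90
cnt:1 = 1 → 0x1 << 2 → word 0x94
slot:2 = 2 → 0x2 << 0 → word 0x96
word = 0x96 → big-endian bytes:
  [0]=0x96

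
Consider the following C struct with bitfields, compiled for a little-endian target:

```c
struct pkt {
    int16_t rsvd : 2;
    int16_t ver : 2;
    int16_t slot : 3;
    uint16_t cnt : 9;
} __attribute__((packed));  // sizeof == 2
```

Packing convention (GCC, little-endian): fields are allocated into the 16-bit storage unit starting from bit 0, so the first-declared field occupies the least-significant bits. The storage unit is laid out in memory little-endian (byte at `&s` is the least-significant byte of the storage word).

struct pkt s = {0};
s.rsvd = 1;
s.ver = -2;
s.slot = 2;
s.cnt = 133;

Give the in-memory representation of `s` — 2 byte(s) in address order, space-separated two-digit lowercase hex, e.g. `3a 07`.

a9 42

rsvd:2 = 1 → 0x1 << 0 → word 0x0001
ver:2 = -2 → 0x2 << 2 → word 0x0009
slot:3 = 2 → 0x2 << 4 → word 0x0029
cnt:9 = 133 → 0x85 << 7 → word 0x42a9
word = 0x42a9 → little-endian bytes:
  [0]=0xa9  [1]=0x42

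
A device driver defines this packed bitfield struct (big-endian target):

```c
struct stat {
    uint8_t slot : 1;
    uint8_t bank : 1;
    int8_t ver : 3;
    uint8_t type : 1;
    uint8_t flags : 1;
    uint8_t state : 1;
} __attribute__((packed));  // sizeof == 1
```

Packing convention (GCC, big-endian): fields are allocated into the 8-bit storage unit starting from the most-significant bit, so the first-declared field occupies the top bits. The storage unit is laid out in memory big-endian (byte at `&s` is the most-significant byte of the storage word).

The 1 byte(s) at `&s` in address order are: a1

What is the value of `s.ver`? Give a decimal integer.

[0]=0xa1 (big-endian) → word 0xa1
slot [7+:1] = (word>>7) & 0x1 = 1
bank [6+:1] = (word>>6) & 0x1 = 0
ver [3+:3] = (word>>3) & 0x7 = 4  ←
type [2+:1] = (word>>2) & 0x1 = 0
flags [1+:1] = (word>>1) & 0x1 = 0
state [0+:1] = (word>>0) & 0x1 = 1
ver signed 3b, MSB=1: 4 - 8 = -4

-4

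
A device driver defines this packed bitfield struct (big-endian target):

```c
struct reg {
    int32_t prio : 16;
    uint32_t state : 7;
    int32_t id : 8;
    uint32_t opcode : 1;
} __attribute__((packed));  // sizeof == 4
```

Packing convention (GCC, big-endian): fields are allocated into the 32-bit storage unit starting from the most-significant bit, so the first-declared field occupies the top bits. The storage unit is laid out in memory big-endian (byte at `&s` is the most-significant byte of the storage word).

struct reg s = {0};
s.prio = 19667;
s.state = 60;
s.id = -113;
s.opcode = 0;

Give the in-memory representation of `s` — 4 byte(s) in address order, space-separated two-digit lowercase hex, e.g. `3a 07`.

4c d3 79 1e

[16+:16] prio=19667 & 0xffff = 0x4cd3; word=0x4cd30000
[9+:7] state=60 & 0x7f = 0x3c; word=0x4cd37800
[1+:8] id=-113 & 0xff = 0x8f; word=0x4cd3791e
[0+:1] opcode=0 & 0x1 = 0x0; word=0x4cd3791e
word = 0x4cd3791e → big-endian bytes:
  [0]=0x4c  [1]=0xd3  [2]=0x79  [3]=0x1e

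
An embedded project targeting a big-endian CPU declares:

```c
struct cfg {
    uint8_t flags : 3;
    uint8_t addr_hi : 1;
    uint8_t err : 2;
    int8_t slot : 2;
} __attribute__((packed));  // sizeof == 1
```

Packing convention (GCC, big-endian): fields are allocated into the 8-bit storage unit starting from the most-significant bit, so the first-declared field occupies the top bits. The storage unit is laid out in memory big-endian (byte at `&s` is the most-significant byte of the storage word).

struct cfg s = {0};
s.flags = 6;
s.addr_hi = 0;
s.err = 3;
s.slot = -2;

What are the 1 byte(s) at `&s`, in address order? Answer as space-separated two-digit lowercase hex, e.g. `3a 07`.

flags (3b) val=6 bits=0x6 at bit 5: 0xc0
addr_hi (1b) val=0 bits=0x0 at bit 4: 0xc0
err (2b) val=3 bits=0x3 at bit 2: 0xcc
slot (2b) val=-2 bits=0x2 at bit 0: 0xce
word = 0xce → big-endian bytes:
  [0]=0xce

ce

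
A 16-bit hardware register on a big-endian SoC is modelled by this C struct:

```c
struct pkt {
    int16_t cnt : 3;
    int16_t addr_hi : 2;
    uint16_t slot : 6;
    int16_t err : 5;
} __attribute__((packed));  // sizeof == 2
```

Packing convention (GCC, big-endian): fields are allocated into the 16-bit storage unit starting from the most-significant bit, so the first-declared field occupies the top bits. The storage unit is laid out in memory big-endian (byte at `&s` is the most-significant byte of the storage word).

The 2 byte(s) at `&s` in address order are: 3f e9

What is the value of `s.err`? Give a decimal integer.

9

[0]=0x3f [1]=0xe9 (big-endian) → word 0x3fe9
cnt:3 @ bit 13 → (0x3fe9>>13)&0x7 = 0x1
addr_hi:2 @ bit 11 → (0x3fe9>>11)&0x3 = 0x3
slot:6 @ bit 5 → (0x3fe9>>5)&0x3f = 0x3f
err:5 @ bit 0 → (0x3fe9>>0)&0x1f = 0x9  ←
err signed 5b, MSB=0: value = 9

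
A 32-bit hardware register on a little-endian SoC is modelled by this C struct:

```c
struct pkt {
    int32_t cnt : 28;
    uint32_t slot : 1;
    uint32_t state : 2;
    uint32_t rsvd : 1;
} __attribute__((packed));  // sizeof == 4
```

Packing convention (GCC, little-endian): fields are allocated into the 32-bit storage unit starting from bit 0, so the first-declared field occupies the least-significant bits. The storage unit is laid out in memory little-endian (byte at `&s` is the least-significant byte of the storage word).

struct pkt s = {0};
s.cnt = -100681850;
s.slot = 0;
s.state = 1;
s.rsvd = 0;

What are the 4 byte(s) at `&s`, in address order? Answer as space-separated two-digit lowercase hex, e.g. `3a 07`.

cnt:28 = -100681850 → 0x9ffb786 << 0 → word 0x09ffb786
slot:1 = 0 → 0x0 << 28 → word 0x09ffb786
state:2 = 1 → 0x1 << 29 → word 0x29ffb786
rsvd:1 = 0 → 0x0 << 31 → word 0x29ffb786
word = 0x29ffb786 → little-endian bytes:
  [0]=0x86  [1]=0xb7  [2]=0xff  [3]=0x29

86 b7 ff 29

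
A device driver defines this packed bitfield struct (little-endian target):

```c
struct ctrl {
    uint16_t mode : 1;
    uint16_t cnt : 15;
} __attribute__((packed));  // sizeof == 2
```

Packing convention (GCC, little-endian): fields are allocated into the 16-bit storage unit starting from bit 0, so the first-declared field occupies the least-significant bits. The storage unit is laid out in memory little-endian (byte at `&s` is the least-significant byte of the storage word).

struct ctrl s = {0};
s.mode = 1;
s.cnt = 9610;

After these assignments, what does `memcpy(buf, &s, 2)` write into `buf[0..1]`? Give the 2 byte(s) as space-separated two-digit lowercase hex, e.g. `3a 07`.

15 4b

[0+:1] mode=1 & 0x1 = 0x1; word=0x0001
[1+:15] cnt=9610 & 0x7fff = 0x258a; word=0x4b15
word = 0x4b15 → little-endian bytes:
  [0]=0x15  [1]=0x4b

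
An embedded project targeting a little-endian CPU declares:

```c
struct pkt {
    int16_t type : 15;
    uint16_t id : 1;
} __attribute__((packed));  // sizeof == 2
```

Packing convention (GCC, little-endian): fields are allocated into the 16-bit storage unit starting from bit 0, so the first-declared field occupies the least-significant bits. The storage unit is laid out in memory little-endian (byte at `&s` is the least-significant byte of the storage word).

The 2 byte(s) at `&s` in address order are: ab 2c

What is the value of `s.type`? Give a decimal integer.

11435

[0]=0xab [1]=0x2c (little-endian) → word 0x2cab
type [0+:15] = (word>>0) & 0x7fff = 11435  ←
id [15+:1] = (word>>15) & 0x1 = 0
type signed 15b, MSB=0: value = 11435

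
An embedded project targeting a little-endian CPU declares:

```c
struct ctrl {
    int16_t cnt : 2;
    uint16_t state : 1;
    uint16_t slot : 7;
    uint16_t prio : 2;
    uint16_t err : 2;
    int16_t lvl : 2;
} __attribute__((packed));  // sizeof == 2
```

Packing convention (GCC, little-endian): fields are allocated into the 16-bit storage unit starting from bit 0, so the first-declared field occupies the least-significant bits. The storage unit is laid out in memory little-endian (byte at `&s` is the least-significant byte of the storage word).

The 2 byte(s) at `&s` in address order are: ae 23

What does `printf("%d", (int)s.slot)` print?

117

[0]=0xae [1]=0x23 (little-endian) → word 0x23ae
cnt [0+:2] = (word>>0) & 0x3 = 2
state [2+:1] = (word>>2) & 0x1 = 1
slot [3+:7] = (word>>3) & 0x7f = 117  ←
prio [10+:2] = (word>>10) & 0x3 = 0
err [12+:2] = (word>>12) & 0x3 = 2
lvl [14+:2] = (word>>14) & 0x3 = 0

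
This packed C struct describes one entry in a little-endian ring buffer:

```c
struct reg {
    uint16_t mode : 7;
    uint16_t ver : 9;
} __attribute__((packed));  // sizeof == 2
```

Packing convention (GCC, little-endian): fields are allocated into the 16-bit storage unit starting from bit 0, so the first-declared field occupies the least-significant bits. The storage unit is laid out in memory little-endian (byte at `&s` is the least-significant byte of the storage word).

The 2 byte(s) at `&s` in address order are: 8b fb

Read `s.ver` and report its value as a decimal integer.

[0]=0x8b [1]=0xfb (little-endian) → word 0xfb8b
mode [0+:7] = (word>>0) & 0x7f = 11
ver [7+:9] = (word>>7) & 0x1ff = 503  ←

503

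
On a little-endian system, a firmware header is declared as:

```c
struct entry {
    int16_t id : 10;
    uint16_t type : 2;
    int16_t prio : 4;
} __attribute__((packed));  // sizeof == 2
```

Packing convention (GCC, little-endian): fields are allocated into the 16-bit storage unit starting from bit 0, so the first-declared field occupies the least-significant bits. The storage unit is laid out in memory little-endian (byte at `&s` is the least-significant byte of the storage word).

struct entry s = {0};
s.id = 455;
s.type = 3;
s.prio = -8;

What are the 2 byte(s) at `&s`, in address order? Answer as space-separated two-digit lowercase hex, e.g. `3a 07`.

c7 8d

[0+:10] id=455 & 0x3ff = 0x1c7; word=0x01c7
[10+:2] type=3 & 0x3 = 0x3; word=0x0dc7
[12+:4] prio=-8 & 0xf = 0x8; word=0x8dc7
word = 0x8dc7 → little-endian bytes:
  [0]=0xc7  [1]=0x8d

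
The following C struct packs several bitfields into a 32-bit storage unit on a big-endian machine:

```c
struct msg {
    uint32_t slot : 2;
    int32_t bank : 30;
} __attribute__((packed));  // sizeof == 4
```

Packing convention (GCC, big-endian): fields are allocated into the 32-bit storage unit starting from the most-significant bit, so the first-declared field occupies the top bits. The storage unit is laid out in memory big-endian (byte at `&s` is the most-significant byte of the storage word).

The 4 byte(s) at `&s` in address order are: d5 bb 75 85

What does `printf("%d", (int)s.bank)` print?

[0]=0xd5 [1]=0xbb [2]=0x75 [3]=0x85 (big-endian) → word 0xd5bb7585
slot:2 @ bit 30 → (0xd5bb7585>>30)&0x3 = 0x3
bank:30 @ bit 0 → (0xd5bb7585>>0)&0x3fffffff = 0x15bb7585  ←
bank signed 30b, MSB=0: value = 364606853

364606853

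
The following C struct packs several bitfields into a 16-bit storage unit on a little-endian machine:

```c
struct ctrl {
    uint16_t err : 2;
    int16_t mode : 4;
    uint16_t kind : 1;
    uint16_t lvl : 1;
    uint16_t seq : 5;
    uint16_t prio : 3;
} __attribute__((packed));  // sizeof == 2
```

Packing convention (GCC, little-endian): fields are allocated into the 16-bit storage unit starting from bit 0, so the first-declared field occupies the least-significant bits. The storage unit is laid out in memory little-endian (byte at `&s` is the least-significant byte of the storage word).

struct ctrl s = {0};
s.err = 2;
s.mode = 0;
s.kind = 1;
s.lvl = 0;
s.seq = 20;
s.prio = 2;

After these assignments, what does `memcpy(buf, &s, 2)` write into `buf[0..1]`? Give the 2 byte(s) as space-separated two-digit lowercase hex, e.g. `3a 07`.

42 54

[0+:2] err=2 & 0x3 = 0x2; word=0x0002
[2+:4] mode=0 & 0xf = 0x0; word=0x0002
[6+:1] kind=1 & 0x1 = 0x1; word=0x0042
[7+:1] lvl=0 & 0x1 = 0x0; word=0x0042
[8+:5] seq=20 & 0x1f = 0x14; word=0x1442
[13+:3] prio=2 & 0x7 = 0x2; word=0x5442
word = 0x5442 → little-endian bytes:
  [0]=0x42  [1]=0x54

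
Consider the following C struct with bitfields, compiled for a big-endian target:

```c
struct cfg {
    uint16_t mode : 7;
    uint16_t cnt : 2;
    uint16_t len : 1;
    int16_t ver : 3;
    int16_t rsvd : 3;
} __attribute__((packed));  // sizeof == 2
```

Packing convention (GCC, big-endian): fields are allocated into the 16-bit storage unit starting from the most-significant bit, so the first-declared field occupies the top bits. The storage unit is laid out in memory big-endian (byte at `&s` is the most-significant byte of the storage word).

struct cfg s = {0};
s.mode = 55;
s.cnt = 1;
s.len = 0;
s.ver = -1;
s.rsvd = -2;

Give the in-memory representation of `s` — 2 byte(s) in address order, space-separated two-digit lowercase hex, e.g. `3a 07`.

mode:7 = 55 → 0x37 << 9 → word 0x6e00
cnt:2 = 1 → 0x1 << 7 → word 0x6e80
len:1 = 0 → 0x0 << 6 → word 0x6e80
ver:3 = -1 → 0x7 << 3 → word 0x6eb8
rsvd:3 = -2 → 0x6 << 0 → word 0x6ebe
word = 0x6ebe → big-endian bytes:
  [0]=0x6e  [1]=0xbe

6e be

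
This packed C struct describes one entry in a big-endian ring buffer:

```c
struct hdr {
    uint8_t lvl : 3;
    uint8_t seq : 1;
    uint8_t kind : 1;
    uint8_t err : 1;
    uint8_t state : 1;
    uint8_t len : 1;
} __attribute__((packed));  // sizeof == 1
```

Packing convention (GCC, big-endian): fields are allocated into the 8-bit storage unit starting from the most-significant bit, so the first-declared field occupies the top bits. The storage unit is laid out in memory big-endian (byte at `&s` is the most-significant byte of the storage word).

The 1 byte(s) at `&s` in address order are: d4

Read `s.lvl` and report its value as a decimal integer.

6

[0]=0xd4 (big-endian) → word 0xd4
lvl [5+:3] = (word>>5) & 0x7 = 6  ←
seq [4+:1] = (word>>4) & 0x1 = 1
kind [3+:1] = (word>>3) & 0x1 = 0
err [2+:1] = (word>>2) & 0x1 = 1
state [1+:1] = (word>>1) & 0x1 = 0
len [0+:1] = (word>>0) & 0x1 = 0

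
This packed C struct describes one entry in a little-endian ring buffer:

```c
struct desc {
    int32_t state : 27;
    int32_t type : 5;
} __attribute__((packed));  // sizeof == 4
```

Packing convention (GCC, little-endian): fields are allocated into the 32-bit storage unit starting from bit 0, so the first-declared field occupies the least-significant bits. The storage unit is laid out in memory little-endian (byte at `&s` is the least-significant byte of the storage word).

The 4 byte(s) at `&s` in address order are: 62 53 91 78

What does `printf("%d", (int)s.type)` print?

[0]=0x62 [1]=0x53 [2]=0x91 [3]=0x78 (little-endian) → word 0x78915362
state [0+:27] = (word>>0) & 0x7ffffff = 9524066
type [27+:5] = (word>>27) & 0x1f = 15  ←
type signed 5b, MSB=0: value = 15

15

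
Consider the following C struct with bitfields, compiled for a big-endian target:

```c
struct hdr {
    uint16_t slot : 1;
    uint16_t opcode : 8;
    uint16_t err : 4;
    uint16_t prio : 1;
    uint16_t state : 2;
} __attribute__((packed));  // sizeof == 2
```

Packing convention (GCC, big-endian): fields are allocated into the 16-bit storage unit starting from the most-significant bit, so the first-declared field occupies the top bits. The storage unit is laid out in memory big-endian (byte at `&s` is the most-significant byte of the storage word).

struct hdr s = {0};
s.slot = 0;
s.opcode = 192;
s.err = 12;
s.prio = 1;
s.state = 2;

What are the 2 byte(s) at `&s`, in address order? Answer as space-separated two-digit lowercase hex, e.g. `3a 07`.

60 66

slot:1 = 0 → 0x0 << 15 → word 0x0000
opcode:8 = 192 → 0xc0 << 7 → word 0x6000
err:4 = 12 → 0xc << 3 → word 0x6060
prio:1 = 1 → 0x1 << 2 → word 0x6064
state:2 = 2 → 0x2 << 0 → word 0x6066
word = 0x6066 → big-endian bytes:
  [0]=0x60  [1]=0x66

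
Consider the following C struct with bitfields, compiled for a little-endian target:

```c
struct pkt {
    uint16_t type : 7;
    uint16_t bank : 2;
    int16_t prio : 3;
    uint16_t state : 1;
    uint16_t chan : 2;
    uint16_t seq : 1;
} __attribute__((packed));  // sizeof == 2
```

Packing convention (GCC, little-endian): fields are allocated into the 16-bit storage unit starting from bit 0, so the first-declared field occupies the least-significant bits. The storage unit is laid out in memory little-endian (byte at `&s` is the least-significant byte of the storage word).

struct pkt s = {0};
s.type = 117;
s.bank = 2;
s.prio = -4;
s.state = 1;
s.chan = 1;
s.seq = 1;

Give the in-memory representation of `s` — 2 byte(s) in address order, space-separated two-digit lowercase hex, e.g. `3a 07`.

75 b9

type (7b) val=117 bits=0x75 at bit 0: 0x0075
bank (2b) val=2 bits=0x2 at bit 7: 0x0175
prio (3b) val=-4 bits=0x4 at bit 9: 0x0975
state (1b) val=1 bits=0x1 at bit 12: 0x1975
chan (2b) val=1 bits=0x1 at bit 13: 0x3975
seq (1b) val=1 bits=0x1 at bit 15: 0xb975
word = 0xb975 → little-endian bytes:
  [0]=0x75  [1]=0xb9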